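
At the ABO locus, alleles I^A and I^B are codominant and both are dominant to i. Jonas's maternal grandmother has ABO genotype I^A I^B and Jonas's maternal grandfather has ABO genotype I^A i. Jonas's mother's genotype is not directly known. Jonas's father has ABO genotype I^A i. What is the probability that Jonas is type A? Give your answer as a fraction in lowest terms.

5/8

Jonas's mother's ABO genotype from I^A I^B × I^A i: 1/4 I^A I^A, 1/4 I^A I^B, 1/4 I^A i, 1/4 I^B i.
Crossing each possibility with the father I^A i and summing P(type A): 1/4·1 + 1/4·1/2 + 1/4·3/4 + 1/4·1/4 = 5/8.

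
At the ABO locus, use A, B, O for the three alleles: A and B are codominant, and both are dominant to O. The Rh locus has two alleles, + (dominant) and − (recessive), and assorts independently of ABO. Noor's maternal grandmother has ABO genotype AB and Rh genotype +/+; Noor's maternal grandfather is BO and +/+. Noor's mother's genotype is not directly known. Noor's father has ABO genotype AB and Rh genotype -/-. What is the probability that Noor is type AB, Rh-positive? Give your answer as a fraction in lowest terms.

3/8

Noor's mother's ABO genotype from AB × BO: 1/4 AB, 1/4 AO, 1/4 BB, 1/4 BO.
Crossing each possibility with the father AB and summing P(type AB): 1/4·1/2 + 1/4·1/4 + 1/4·1/2 + 1/4·1/4 = 3/8.
Similarly for Rh via the mother's Rh distribution: P(Rh+) = 1.
Independent loci: 3/8 × 1 = 3/8.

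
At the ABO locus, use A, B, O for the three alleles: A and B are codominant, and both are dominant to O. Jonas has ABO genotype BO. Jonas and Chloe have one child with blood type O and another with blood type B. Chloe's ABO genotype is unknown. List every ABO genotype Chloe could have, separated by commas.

AO, BO, OO

For each candidate genotype of Chloe, check whether crossing it with BO can produce every observed child phenotype.
  AA → possible child types {A, AB} ✗
  AB → possible child types {A, B, AB} ✗
  AO → possible child types {O, A, B, AB} ✓
  BB → possible child types {B} ✗
  BO → possible child types {O, B} ✓
  OO → possible child types {O, B} ✓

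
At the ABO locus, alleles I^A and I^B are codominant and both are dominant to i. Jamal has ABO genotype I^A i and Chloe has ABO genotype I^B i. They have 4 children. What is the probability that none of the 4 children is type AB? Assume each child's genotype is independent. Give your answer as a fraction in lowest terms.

81/256

ABO cross I^A i × I^B i → 1/4 O, 1/4 A, 1/4 B, 1/4 AB.
So P(type AB) = 1/4 per child.
P(not type AB) = 3/4 for one child; (3/4)^4 = 81/256.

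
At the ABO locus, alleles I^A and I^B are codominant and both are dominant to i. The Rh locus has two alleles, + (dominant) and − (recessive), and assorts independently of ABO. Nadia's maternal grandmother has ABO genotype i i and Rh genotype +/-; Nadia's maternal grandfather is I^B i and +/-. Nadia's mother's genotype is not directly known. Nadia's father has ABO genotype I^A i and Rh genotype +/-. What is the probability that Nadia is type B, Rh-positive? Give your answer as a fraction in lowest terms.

3/32

Nadia's mother's ABO genotype from i i × I^B i: 1/2 I^B i, 1/2 i i.
Crossing each possibility with the father I^A i and summing P(type B): 1/2·1/4 + 1/2·0 = 1/8.
Similarly for Rh via the mother's Rh distribution: P(Rh+) = 3/4.
Independent loci: 1/8 × 3/4 = 3/32.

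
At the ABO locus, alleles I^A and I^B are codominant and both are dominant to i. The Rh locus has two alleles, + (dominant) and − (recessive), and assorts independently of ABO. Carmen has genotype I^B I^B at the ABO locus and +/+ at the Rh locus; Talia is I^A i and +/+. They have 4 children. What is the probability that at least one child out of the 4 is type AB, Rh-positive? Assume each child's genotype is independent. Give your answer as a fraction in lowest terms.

ABO cross I^B I^B × I^A i → 1/2 B, 1/2 AB.
Rh cross +/+ × +/+ → 1 Rh+; so P(type AB, Rh-positive) = 1/2 × 1 = 1/2 per child.
P(none) = (1/2)^4 = 1/16; P(at least one) = 1 − 1/16 = 15/16.

15/16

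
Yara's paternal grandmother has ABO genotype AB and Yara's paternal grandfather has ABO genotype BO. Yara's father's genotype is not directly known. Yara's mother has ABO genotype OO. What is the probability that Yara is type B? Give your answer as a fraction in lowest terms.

1/2

Yara's father's ABO genotype from AB × BO: 1/4 AB, 1/4 AO, 1/4 BB, 1/4 BO.
Crossing each possibility with the mother OO and summing P(type B): 1/4·1/2 + 1/4·0 + 1/4·1 + 1/4·1/2 = 1/2.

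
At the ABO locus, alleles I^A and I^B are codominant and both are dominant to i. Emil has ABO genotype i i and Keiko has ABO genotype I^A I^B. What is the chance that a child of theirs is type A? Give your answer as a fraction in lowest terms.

1/2

ABO cross i i × I^A I^B → offspring phenotypes: 1/2 A, 1/2 B.
So P(type A) = 1/2.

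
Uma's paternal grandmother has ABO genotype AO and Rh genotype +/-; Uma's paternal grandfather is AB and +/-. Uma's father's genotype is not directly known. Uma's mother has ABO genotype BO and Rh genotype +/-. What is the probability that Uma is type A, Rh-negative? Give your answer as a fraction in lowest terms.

Uma's father's ABO genotype from AO × AB: 1/4 AA, 1/4 AB, 1/4 AO, 1/4 BO.
Crossing each possibility with the mother BO and summing P(type A): 1/4·1/2 + 1/4·1/4 + 1/4·1/4 + 1/4·0 = 1/4.
Similarly for Rh via the father's Rh distribution: P(Rh-) = 1/4.
Independent loci: 1/4 × 1/4 = 1/16.

1/16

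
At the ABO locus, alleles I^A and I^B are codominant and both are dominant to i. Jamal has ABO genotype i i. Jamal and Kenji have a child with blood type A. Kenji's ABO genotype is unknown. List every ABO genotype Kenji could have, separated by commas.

For each candidate genotype of Kenji, check whether crossing it with i i can produce every observed child phenotype.
  I^A I^A → possible child types {A} ✓
  I^A I^B → possible child types {A, B} ✓
  I^A i → possible child types {O, A} ✓
  I^B I^B → possible child types {B} ✗
  I^B i → possible child types {O, B} ✗
  i i → possible child types {O} ✗

I^A I^A, I^A I^B, I^A i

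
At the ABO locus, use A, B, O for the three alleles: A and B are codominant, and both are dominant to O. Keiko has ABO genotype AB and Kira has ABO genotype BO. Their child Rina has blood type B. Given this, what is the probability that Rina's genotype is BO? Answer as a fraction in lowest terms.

Cross AB × BO → 1/4 AB, 1/4 AO, 1/4 BB, 1/4 BO.
Type-B genotypes among offspring: BB (1/4), BO (1/4); total 1/2.
P(BO | type B) = (1/4) / (1/2) = 1/2.

1/2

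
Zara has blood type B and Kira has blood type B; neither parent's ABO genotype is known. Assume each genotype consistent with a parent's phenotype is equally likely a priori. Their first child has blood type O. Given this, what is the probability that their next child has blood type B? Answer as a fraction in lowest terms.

3/4

Possible genotypes: Zara ∈ {BB, BO}; Kira ∈ {BB, BO}.
Weight each parental genotype pair by prior × P(type-O child):
  BO × BO: posterior weight 1; P(next child type B) = 3/4.
Weighted sum = 3/4.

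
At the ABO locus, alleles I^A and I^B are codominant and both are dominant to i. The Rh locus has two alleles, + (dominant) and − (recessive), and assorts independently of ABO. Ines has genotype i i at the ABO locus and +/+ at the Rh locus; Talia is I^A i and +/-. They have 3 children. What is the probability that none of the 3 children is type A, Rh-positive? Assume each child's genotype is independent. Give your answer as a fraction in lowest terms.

1/8

ABO cross i i × I^A i → 1/2 O, 1/2 A.
Rh cross +/+ × +/- → 1 Rh+; so P(type A, Rh-positive) = 1/2 × 1 = 1/2 per child.
P(not type A, Rh-positive) = 1/2 for one child; (1/2)^3 = 1/8.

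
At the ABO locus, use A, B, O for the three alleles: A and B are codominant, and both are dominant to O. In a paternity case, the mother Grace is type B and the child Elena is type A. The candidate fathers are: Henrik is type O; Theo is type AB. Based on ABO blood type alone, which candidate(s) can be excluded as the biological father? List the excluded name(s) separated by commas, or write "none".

A candidate is excluded only if no genotype consistent with his phenotype could produce a type A child with a type B mother.
Henrik (type O): no genotype consistent with that phenotype can produce a type-A child with a type-B mother.

Henrik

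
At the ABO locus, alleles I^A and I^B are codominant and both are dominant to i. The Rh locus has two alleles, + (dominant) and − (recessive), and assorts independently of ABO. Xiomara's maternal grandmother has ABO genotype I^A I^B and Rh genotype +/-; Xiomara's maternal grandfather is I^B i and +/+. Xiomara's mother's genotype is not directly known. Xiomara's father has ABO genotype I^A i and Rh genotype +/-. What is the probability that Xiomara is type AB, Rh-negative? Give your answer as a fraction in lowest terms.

Xiomara's mother's ABO genotype from I^A I^B × I^B i: 1/4 I^A I^B, 1/4 I^A i, 1/4 I^B I^B, 1/4 I^B i.
Crossing each possibility with the father I^A i and summing P(type AB): 1/4·1/4 + 1/4·0 + 1/4·1/2 + 1/4·1/4 = 1/4.
Similarly for Rh via the mother's Rh distribution: P(Rh-) = 1/8.
Independent loci: 1/4 × 1/8 = 1/32.

1/32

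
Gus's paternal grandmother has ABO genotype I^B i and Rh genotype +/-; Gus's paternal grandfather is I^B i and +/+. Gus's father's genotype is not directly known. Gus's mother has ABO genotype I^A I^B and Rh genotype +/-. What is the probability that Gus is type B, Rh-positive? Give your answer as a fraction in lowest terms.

7/16

Gus's father's ABO genotype from I^B i × I^B i: 1/4 I^B I^B, 1/2 I^B i, 1/4 i i.
Crossing each possibility with the mother I^A I^B and summing P(type B): 1/4·1/2 + 1/2·1/2 + 1/4·1/2 = 1/2.
Similarly for Rh via the father's Rh distribution: P(Rh+) = 7/8.
Independent loci: 1/2 × 7/8 = 7/16.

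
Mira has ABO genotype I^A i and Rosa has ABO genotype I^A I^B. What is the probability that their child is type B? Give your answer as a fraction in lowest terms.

ABO cross I^A i × I^A I^B → offspring phenotypes: 1/2 A, 1/4 B, 1/4 AB.
So P(type B) = 1/4.

1/4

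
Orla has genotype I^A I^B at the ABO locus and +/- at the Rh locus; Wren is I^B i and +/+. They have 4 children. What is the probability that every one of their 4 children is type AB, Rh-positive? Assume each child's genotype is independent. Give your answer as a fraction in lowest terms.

1/256

ABO cross I^A I^B × I^B i → 1/4 A, 1/2 B, 1/4 AB.
Rh cross +/- × +/+ → 1 Rh+; so P(type AB, Rh-positive) = 1/4 × 1 = 1/4 per child.
All 4 independent: (1/4)^4 = 1/256.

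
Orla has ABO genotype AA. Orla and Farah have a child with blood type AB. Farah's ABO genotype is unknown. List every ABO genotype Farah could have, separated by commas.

For each candidate genotype of Farah, check whether crossing it with AA can produce every observed child phenotype.
  AA → possible child types {A} ✗
  AB → possible child types {A, AB} ✓
  AO → possible child types {A} ✗
  BB → possible child types {AB} ✓
  BO → possible child types {A, AB} ✓
  OO → possible child types {A} ✗

AB, BB, BO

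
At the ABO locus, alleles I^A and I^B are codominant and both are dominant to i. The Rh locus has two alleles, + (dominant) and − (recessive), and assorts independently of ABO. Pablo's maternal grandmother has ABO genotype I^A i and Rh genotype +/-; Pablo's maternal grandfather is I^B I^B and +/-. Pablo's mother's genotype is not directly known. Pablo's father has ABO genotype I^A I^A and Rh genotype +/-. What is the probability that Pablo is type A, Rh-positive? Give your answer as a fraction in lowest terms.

3/8

Pablo's mother's ABO genotype from I^A i × I^B I^B: 1/2 I^A I^B, 1/2 I^B i.
Crossing each possibility with the father I^A I^A and summing P(type A): 1/2·1/2 + 1/2·1/2 = 1/2.
Similarly for Rh via the mother's Rh distribution: P(Rh+) = 3/4.
Independent loci: 1/2 × 3/4 = 3/8.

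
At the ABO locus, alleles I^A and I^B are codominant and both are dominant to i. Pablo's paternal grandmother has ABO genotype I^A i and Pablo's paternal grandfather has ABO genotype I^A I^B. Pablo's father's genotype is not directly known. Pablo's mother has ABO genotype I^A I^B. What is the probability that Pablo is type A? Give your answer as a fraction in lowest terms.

Pablo's father's ABO genotype from I^A i × I^A I^B: 1/4 I^A I^A, 1/4 I^A I^B, 1/4 I^A i, 1/4 I^B i.
Crossing each possibility with the mother I^A I^B and summing P(type A): 1/4·1/2 + 1/4·1/4 + 1/4·1/2 + 1/4·1/4 = 3/8.

3/8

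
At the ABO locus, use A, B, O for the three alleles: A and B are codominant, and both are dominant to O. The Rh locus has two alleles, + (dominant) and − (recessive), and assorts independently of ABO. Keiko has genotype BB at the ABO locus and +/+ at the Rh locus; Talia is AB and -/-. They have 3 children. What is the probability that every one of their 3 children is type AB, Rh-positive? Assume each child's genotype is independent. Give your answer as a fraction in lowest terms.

ABO cross BB × AB → 1/2 B, 1/2 AB.
Rh cross +/+ × -/- → 1 Rh+; so P(type AB, Rh-positive) = 1/2 × 1 = 1/2 per child.
All 3 independent: (1/2)^3 = 1/8.

1/8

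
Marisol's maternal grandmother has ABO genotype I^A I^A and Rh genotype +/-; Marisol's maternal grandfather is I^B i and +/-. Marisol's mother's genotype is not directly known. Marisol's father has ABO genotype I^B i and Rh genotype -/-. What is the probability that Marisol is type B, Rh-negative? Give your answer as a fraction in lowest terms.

Marisol's mother's ABO genotype from I^A I^A × I^B i: 1/2 I^A I^B, 1/2 I^A i.
Crossing each possibility with the father I^B i and summing P(type B): 1/2·1/2 + 1/2·1/4 = 3/8.
Similarly for Rh via the mother's Rh distribution: P(Rh-) = 1/2.
Independent loci: 3/8 × 1/2 = 3/16.

3/16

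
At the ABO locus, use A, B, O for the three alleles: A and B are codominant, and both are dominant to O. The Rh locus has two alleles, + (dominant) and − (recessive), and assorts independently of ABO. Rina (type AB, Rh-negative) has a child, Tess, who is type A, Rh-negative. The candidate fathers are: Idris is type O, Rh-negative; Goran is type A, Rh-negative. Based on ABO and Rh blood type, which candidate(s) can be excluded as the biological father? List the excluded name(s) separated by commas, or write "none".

A candidate is excluded only if no genotype consistent with his phenotype could produce a type A, Rh-negative child with a type AB, Rh-negative mother.
Every candidate has at least one consistent genotype combination, so none can be excluded.

none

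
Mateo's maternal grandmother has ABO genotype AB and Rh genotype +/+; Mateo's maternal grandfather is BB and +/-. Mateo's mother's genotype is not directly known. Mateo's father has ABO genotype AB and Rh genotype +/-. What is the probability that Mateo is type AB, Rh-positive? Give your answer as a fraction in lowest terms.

7/16

Mateo's mother's ABO genotype from AB × BB: 1/2 AB, 1/2 BB.
Crossing each possibility with the father AB and summing P(type AB): 1/2·1/2 + 1/2·1/2 = 1/2.
Similarly for Rh via the mother's Rh distribution: P(Rh+) = 7/8.
Independent loci: 1/2 × 7/8 = 7/16.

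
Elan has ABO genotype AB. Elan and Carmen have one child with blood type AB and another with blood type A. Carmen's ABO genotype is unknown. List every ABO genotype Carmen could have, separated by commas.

For each candidate genotype of Carmen, check whether crossing it with AB can produce every observed child phenotype.
  AA → possible child types {A, AB} ✓
  AB → possible child types {A, B, AB} ✓
  AO → possible child types {A, B, AB} ✓
  BB → possible child types {B, AB} ✗
  BO → possible child types {A, B, AB} ✓
  OO → possible child types {A, B} ✗

AA, AB, AO, BO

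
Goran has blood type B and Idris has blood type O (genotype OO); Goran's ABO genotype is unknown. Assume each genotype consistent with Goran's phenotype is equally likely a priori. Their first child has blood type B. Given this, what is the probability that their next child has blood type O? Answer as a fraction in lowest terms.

Possible genotypes: Goran ∈ {BB, BO}; Idris ∈ {OO}.
Weight each parental genotype pair by prior × P(type-B child):
  BB × OO: posterior weight 2/3; P(next child type O) = 0.
  BO × OO: posterior weight 1/3; P(next child type O) = 1/2.
Weighted sum = 1/6.

1/6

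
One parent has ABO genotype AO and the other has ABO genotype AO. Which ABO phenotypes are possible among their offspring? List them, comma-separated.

Gametes from AO × AO give offspring ABO genotypes AA, AO, OO, i.e. phenotypes O, A.

O, A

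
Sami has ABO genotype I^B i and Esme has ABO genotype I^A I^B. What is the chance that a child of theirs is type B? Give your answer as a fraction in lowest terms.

ABO cross I^B i × I^A I^B → offspring phenotypes: 1/4 A, 1/2 B, 1/4 AB.
So P(type B) = 1/2.

1/2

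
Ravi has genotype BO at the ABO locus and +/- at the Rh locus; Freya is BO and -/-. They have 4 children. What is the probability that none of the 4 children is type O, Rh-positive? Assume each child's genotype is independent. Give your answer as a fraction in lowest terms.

2401/4096

ABO cross BO × BO → 1/4 O, 3/4 B.
Rh cross +/- × -/- → 1/2 Rh+, 1/2 Rh-; so P(type O, Rh-positive) = 1/4 × 1/2 = 1/8 per child.
P(not type O, Rh-positive) = 7/8 for one child; (7/8)^4 = 2401/4096.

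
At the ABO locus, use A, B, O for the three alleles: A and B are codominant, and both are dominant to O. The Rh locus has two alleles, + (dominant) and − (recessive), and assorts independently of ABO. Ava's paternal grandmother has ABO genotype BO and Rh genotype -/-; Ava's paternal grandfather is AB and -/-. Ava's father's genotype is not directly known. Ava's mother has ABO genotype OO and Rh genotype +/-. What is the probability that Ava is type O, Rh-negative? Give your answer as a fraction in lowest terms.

1/8

Ava's father's ABO genotype from BO × AB: 1/4 AB, 1/4 AO, 1/4 BB, 1/4 BO.
Crossing each possibility with the mother OO and summing P(type O): 1/4·0 + 1/4·1/2 + 1/4·0 + 1/4·1/2 = 1/4.
Similarly for Rh via the father's Rh distribution: P(Rh-) = 1/2.
Independent loci: 1/4 × 1/2 = 1/8.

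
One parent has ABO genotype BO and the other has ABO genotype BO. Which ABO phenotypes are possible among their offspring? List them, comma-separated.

Gametes from BO × BO give offspring ABO genotypes BB, BO, OO, i.e. phenotypes O, B.

O, B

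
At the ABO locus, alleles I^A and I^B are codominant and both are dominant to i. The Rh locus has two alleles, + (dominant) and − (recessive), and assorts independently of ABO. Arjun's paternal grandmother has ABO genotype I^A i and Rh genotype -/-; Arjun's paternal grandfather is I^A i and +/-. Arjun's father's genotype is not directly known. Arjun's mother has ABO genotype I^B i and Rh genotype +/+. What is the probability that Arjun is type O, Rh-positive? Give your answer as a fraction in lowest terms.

1/4

Arjun's father's ABO genotype from I^A i × I^A i: 1/4 I^A I^A, 1/2 I^A i, 1/4 i i.
Crossing each possibility with the mother I^B i and summing P(type O): 1/4·0 + 1/2·1/4 + 1/4·1/2 = 1/4.
Similarly for Rh via the father's Rh distribution: P(Rh+) = 1.
Independent loci: 1/4 × 1 = 1/4.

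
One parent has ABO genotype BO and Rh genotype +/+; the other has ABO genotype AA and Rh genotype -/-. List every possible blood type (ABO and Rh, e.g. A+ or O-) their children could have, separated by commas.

Gametes from BO × AA give offspring ABO genotypes AB, AO, i.e. phenotypes A, AB.
Rh cross +/+ × -/- → phenotypes Rh+.
Combining independently: A+, AB+.

A+, AB+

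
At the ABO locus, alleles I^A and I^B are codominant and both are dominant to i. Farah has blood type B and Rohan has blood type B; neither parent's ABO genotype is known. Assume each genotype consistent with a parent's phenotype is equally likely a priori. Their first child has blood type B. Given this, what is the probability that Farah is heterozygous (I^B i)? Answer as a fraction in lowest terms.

Possible genotypes: Farah ∈ {I^B I^B, I^B i}; Rohan ∈ {I^B I^B, I^B i}.
Weight each parental genotype pair by prior × P(type-B child):
  I^B I^B × I^B I^B: posterior weight 4/15.
  I^B I^B × I^B i: posterior weight 4/15.
  I^B i × I^B I^B: posterior weight 4/15.
  I^B i × I^B i: posterior weight 1/5.
Sum the posterior weight over pairs where Farah is I^B i: 7/15.

7/15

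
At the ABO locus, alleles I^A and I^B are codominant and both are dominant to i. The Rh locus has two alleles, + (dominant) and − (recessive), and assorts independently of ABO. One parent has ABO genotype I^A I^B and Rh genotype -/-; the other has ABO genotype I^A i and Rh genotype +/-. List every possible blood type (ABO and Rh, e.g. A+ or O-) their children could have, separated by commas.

Gametes from I^A I^B × I^A i give offspring ABO genotypes I^A I^A, I^A I^B, I^A i, I^B i, i.e. phenotypes A, B, AB.
Rh cross -/- × +/- → phenotypes Rh+, Rh-.
Combining independently: A+, A-, B+, B-, AB+, AB-.

A+, A-, B+, B-, AB+, AB-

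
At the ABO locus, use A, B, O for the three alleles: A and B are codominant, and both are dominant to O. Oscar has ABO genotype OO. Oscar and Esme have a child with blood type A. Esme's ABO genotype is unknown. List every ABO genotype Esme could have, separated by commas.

AA, AB, AO

For each candidate genotype of Esme, check whether crossing it with OO can produce every observed child phenotype.
  AA → possible child types {A} ✓
  AB → possible child types {A, B} ✓
  AO → possible child types {O, A} ✓
  BB → possible child types {B} ✗
  BO → possible child types {O, B} ✗
  OO → possible child types {O} ✗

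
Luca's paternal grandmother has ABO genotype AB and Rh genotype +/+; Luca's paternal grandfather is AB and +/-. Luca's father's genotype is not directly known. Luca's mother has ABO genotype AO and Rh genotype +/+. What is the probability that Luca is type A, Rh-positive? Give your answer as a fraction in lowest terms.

1/2

Luca's father's ABO genotype from AB × AB: 1/4 AA, 1/2 AB, 1/4 BB.
Crossing each possibility with the mother AO and summing P(type A): 1/4·1 + 1/2·1/2 + 1/4·0 = 1/2.
Similarly for Rh via the father's Rh distribution: P(Rh+) = 1.
Independent loci: 1/2 × 1 = 1/2.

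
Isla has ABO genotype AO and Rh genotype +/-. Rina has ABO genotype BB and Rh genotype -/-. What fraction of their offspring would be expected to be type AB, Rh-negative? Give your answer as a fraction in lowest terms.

1/4

ABO cross AO × BB → offspring phenotypes: 1/2 B, 1/2 AB.
Rh cross +/- × -/- → 1/2 Rh+, 1/2 Rh-.
Independent loci: P(type AB, Rh-negative) = 1/2 × 1/2 = 1/4.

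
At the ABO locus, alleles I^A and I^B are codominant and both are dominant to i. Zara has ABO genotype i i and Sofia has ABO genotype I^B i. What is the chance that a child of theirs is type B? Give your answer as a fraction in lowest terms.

ABO cross i i × I^B i → offspring phenotypes: 1/2 O, 1/2 B.
So P(type B) = 1/2.

1/2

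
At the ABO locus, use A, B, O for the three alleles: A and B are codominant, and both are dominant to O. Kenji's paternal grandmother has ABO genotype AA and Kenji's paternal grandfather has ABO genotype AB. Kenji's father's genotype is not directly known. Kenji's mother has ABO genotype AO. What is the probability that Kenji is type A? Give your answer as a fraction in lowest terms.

Kenji's father's ABO genotype from AA × AB: 1/2 AA, 1/2 AB.
Crossing each possibility with the mother AO and summing P(type A): 1/2·1 + 1/2·1/2 = 3/4.

3/4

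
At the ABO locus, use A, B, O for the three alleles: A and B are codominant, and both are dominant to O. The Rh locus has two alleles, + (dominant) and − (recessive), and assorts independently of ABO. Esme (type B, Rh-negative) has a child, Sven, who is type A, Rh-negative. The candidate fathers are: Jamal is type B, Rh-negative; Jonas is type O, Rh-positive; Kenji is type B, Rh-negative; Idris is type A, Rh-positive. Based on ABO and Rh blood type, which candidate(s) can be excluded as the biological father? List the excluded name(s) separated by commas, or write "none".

Jamal, Jonas, Kenji

A candidate is excluded only if no genotype consistent with his phenotype could produce a type A, Rh-negative child with a type B, Rh-negative mother.
Jamal (type B, Rh-): no genotype consistent with that phenotype can produce a type-A Rh- child with a type-B mother.
Jonas (type O, Rh+): no genotype consistent with that phenotype can produce a type-A Rh- child with a type-B mother.
Kenji (type B, Rh-): no genotype consistent with that phenotype can produce a type-A Rh- child with a type-B mother.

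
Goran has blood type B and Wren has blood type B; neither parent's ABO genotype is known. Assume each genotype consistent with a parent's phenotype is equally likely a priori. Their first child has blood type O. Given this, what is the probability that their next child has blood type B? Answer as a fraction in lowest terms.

3/4

Possible genotypes: Goran ∈ {I^B I^B, I^B i}; Wren ∈ {I^B I^B, I^B i}.
Weight each parental genotype pair by prior × P(type-O child):
  I^B i × I^B i: posterior weight 1; P(next child type B) = 3/4.
Weighted sum = 3/4.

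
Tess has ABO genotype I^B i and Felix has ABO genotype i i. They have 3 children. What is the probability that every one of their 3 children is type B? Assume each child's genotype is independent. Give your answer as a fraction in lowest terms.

ABO cross I^B i × i i → 1/2 O, 1/2 B.
So P(type B) = 1/2 per child.
All 3 independent: (1/2)^3 = 1/8.

1/8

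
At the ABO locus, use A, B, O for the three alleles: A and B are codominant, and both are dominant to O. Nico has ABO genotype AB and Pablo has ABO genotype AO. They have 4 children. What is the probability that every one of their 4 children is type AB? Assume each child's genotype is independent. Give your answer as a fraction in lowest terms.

ABO cross AB × AO → 1/2 A, 1/4 B, 1/4 AB.
So P(type AB) = 1/4 per child.
All 4 independent: (1/4)^4 = 1/256.

1/256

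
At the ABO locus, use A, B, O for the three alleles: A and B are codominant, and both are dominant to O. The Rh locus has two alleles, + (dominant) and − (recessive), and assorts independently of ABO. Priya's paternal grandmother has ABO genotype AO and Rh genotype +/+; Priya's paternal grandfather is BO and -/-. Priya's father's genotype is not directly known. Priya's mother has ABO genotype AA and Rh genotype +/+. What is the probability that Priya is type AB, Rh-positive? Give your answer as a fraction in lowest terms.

Priya's father's ABO genotype from AO × BO: 1/4 AB, 1/4 AO, 1/4 BO, 1/4 OO.
Crossing each possibility with the mother AA and summing P(type AB): 1/4·1/2 + 1/4·0 + 1/4·1/2 + 1/4·0 = 1/4.
Similarly for Rh via the father's Rh distribution: P(Rh+) = 1.
Independent loci: 1/4 × 1 = 1/4.

1/4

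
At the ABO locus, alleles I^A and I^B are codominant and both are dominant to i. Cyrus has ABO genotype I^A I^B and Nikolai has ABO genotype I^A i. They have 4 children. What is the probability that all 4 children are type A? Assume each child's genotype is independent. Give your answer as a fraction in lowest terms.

1/16

ABO cross I^A I^B × I^A i → 1/2 A, 1/4 B, 1/4 AB.
So P(type A) = 1/2 per child.
All 4 independent: (1/2)^4 = 1/16.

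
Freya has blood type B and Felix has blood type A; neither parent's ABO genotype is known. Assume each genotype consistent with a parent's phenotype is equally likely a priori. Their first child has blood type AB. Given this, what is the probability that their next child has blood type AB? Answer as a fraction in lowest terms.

25/36

Possible genotypes: Freya ∈ {I^B I^B, I^B i}; Felix ∈ {I^A I^A, I^A i}.
Weight each parental genotype pair by prior × P(type-AB child):
  I^B I^B × I^A I^A: posterior weight 4/9; P(next child type AB) = 1.
  I^B I^B × I^A i: posterior weight 2/9; P(next child type AB) = 1/2.
  I^B i × I^A I^A: posterior weight 2/9; P(next child type AB) = 1/2.
  I^B i × I^A i: posterior weight 1/9; P(next child type AB) = 1/4.
Weighted sum = 25/36.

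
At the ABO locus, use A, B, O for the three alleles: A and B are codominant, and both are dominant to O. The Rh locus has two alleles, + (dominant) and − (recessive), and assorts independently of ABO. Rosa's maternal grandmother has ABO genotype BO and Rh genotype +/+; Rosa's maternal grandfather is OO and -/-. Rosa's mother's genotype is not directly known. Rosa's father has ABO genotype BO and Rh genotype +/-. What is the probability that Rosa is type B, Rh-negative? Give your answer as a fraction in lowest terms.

5/32

Rosa's mother's ABO genotype from BO × OO: 1/2 BO, 1/2 OO.
Crossing each possibility with the father BO and summing P(type B): 1/2·3/4 + 1/2·1/2 = 5/8.
Similarly for Rh via the mother's Rh distribution: P(Rh-) = 1/4.
Independent loci: 5/8 × 1/4 = 5/32.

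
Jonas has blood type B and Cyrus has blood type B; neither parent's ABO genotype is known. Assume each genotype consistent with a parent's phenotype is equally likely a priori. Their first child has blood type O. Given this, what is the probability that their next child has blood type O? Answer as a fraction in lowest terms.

1/4

Possible genotypes: Jonas ∈ {BB, BO}; Cyrus ∈ {BB, BO}.
Weight each parental genotype pair by prior × P(type-O child):
  BO × BO: posterior weight 1; P(next child type O) = 1/4.
Weighted sum = 1/4.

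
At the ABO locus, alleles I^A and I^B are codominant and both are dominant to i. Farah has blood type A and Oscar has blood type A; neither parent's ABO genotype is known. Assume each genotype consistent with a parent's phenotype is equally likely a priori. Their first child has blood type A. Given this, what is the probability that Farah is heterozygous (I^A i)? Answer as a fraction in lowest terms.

7/15

Possible genotypes: Farah ∈ {I^A I^A, I^A i}; Oscar ∈ {I^A I^A, I^A i}.
Weight each parental genotype pair by prior × P(type-A child):
  I^A I^A × I^A I^A: posterior weight 4/15.
  I^A I^A × I^A i: posterior weight 4/15.
  I^A i × I^A I^A: posterior weight 4/15.
  I^A i × I^A i: posterior weight 1/5.
Sum the posterior weight over pairs where Farah is I^A i: 7/15.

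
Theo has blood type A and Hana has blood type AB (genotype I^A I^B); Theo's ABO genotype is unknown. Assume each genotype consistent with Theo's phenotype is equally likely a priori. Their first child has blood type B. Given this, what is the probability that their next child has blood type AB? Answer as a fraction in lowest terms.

1/4

Possible genotypes: Theo ∈ {I^A I^A, I^A i}; Hana ∈ {I^A I^B}.
Weight each parental genotype pair by prior × P(type-B child):
  I^A i × I^A I^B: posterior weight 1; P(next child type AB) = 1/4.
Weighted sum = 1/4.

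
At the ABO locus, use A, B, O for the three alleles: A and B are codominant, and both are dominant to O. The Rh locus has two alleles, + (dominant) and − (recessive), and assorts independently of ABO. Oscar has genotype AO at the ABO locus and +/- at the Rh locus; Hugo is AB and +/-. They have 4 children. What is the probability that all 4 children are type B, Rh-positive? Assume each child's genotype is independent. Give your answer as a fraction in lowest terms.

ABO cross AO × AB → 1/2 A, 1/4 B, 1/4 AB.
Rh cross +/- × +/- → 3/4 Rh+, 1/4 Rh-; so P(type B, Rh-positive) = 1/4 × 3/4 = 3/16 per child.
All 4 independent: (3/16)^4 = 81/65536.

81/65536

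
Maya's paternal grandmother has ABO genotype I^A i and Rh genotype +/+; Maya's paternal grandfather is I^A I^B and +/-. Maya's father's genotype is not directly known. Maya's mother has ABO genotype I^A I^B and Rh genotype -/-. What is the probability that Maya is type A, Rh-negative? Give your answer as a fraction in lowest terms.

Maya's father's ABO genotype from I^A i × I^A I^B: 1/4 I^A I^A, 1/4 I^A I^B, 1/4 I^A i, 1/4 I^B i.
Crossing each possibility with the mother I^A I^B and summing P(type A): 1/4·1/2 + 1/4·1/4 + 1/4·1/2 + 1/4·1/4 = 3/8.
Similarly for Rh via the father's Rh distribution: P(Rh-) = 1/4.
Independent loci: 3/8 × 1/4 = 3/32.

3/32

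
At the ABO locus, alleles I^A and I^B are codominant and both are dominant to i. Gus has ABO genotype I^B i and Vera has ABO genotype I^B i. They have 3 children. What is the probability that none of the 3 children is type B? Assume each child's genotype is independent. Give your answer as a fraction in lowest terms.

1/64

ABO cross I^B i × I^B i → 1/4 O, 3/4 B.
So P(type B) = 3/4 per child.
P(not type B) = 1/4 for one child; (1/4)^3 = 1/64.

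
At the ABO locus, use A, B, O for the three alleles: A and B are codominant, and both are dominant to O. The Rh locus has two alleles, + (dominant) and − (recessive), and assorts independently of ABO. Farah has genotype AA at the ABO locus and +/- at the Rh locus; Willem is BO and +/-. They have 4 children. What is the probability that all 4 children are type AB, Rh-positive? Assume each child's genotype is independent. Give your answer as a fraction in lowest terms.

81/4096

ABO cross AA × BO → 1/2 A, 1/2 AB.
Rh cross +/- × +/- → 3/4 Rh+, 1/4 Rh-; so P(type AB, Rh-positive) = 1/2 × 3/4 = 3/8 per child.
All 4 independent: (3/8)^4 = 81/4096.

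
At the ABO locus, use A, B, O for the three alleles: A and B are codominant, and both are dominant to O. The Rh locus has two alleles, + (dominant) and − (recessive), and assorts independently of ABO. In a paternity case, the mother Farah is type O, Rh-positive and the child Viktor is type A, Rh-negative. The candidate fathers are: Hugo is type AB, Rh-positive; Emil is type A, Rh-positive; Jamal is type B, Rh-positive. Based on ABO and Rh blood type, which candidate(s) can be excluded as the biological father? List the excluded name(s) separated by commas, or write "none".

A candidate is excluded only if no genotype consistent with his phenotype could produce a type A, Rh-negative child with a type O, Rh-positive mother.
Jamal (type B, Rh+): no genotype consistent with that phenotype can produce a type-A Rh- child with a type-O mother.

Jamal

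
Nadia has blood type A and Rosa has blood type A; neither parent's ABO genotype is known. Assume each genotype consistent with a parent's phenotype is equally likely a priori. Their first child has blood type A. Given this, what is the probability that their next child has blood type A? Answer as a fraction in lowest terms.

19/20

Possible genotypes: Nadia ∈ {AA, AO}; Rosa ∈ {AA, AO}.
Weight each parental genotype pair by prior × P(type-A child):
  AA × AA: posterior weight 4/15; P(next child type A) = 1.
  AA × AO: posterior weight 4/15; P(next child type A) = 1.
  AO × AA: posterior weight 4/15; P(next child type A) = 1.
  AO × AO: posterior weight 1/5; P(next child type A) = 3/4.
Weighted sum = 19/20.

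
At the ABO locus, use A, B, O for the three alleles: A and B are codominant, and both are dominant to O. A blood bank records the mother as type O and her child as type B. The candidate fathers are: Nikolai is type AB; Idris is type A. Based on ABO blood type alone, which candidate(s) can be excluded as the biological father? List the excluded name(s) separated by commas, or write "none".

Idris

A candidate is excluded only if no genotype consistent with his phenotype could produce a type B child with a type O mother.
Idris (type A): no genotype consistent with that phenotype can produce a type-B child with a type-O mother.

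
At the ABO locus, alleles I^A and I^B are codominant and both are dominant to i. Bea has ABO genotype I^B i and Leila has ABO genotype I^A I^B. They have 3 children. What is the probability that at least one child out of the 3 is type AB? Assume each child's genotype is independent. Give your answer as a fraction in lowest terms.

ABO cross I^B i × I^A I^B → 1/4 A, 1/2 B, 1/4 AB.
So P(type AB) = 1/4 per child.
P(none) = (3/4)^3 = 27/64; P(at least one) = 1 − 27/64 = 37/64.

37/64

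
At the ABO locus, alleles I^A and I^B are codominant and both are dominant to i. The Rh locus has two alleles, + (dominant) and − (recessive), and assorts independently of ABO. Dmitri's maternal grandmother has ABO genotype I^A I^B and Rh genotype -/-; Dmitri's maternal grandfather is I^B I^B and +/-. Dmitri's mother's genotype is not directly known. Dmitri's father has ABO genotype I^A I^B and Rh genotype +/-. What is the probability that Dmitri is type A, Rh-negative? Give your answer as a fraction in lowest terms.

Dmitri's mother's ABO genotype from I^A I^B × I^B I^B: 1/2 I^A I^B, 1/2 I^B I^B.
Crossing each possibility with the father I^A I^B and summing P(type A): 1/2·1/4 + 1/2·0 = 1/8.
Similarly for Rh via the mother's Rh distribution: P(Rh-) = 3/8.
Independent loci: 1/8 × 3/8 = 3/64.

3/64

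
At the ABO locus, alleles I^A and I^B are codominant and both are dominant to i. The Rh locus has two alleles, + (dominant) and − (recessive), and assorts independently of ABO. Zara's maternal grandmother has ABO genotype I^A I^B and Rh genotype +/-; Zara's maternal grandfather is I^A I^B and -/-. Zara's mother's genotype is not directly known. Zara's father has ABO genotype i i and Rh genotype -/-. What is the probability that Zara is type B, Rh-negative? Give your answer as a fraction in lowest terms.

Zara's mother's ABO genotype from I^A I^B × I^A I^B: 1/4 I^A I^A, 1/2 I^A I^B, 1/4 I^B I^B.
Crossing each possibility with the father i i and summing P(type B): 1/4·0 + 1/2·1/2 + 1/4·1 = 1/2.
Similarly for Rh via the mother's Rh distribution: P(Rh-) = 3/4.
Independent loci: 1/2 × 3/4 = 3/8.

3/8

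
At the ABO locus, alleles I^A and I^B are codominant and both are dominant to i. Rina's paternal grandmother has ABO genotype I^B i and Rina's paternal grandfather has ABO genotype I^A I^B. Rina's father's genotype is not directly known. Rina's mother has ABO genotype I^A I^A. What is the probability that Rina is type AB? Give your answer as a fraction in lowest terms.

Rina's father's ABO genotype from I^B i × I^A I^B: 1/4 I^A I^B, 1/4 I^A i, 1/4 I^B I^B, 1/4 I^B i.
Crossing each possibility with the mother I^A I^A and summing P(type AB): 1/4·1/2 + 1/4·0 + 1/4·1 + 1/4·1/2 = 1/2.

1/2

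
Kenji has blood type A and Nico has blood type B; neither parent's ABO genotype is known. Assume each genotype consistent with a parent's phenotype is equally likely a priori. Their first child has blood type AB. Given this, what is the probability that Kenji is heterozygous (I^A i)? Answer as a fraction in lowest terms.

1/3

Possible genotypes: Kenji ∈ {I^A I^A, I^A i}; Nico ∈ {I^B I^B, I^B i}.
Weight each parental genotype pair by prior × P(type-AB child):
  I^A I^A × I^B I^B: posterior weight 4/9.
  I^A I^A × I^B i: posterior weight 2/9.
  I^A i × I^B I^B: posterior weight 2/9.
  I^A i × I^B i: posterior weight 1/9.
Sum the posterior weight over pairs where Kenji is I^A i: 1/3.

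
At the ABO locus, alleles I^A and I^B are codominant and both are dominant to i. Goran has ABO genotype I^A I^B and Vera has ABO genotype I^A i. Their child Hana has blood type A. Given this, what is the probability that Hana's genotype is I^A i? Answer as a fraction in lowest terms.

1/2

Cross I^A I^B × I^A i → 1/4 I^A I^A, 1/4 I^A I^B, 1/4 I^A i, 1/4 I^B i.
Type-A genotypes among offspring: I^A I^A (1/4), I^A i (1/4); total 1/2.
P(I^A i | type A) = (1/4) / (1/2) = 1/2.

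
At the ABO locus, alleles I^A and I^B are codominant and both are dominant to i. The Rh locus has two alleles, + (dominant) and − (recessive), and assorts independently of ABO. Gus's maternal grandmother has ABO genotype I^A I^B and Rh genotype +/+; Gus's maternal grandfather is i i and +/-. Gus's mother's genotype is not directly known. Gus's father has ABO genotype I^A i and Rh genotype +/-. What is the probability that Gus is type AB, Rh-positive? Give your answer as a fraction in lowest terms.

7/64

Gus's mother's ABO genotype from I^A I^B × i i: 1/2 I^A i, 1/2 I^B i.
Crossing each possibility with the father I^A i and summing P(type AB): 1/2·0 + 1/2·1/4 = 1/8.
Similarly for Rh via the mother's Rh distribution: P(Rh+) = 7/8.
Independent loci: 1/8 × 7/8 = 7/64.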